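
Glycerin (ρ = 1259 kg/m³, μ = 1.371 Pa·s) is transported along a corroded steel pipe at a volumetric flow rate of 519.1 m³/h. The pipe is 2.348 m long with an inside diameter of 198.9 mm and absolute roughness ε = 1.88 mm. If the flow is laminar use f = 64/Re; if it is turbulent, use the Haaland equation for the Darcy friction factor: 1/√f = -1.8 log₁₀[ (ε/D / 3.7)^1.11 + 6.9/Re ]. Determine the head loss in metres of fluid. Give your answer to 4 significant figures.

h_f ≈ 0.9784 m

Q = 519.1 m³/h = 519.1/3600 = 0.1442 m³/s.
Cross-sectional area A = πD²/4 = π(0.1989)²/4 = 0.03107 m²; mean velocity V = Q/A = 0.1442/0.03107 = 4.641 m/s.
Reynolds number Re = ρVD/μ = 1259 · 4.641 · 0.1989 / 1.37 = 847.6.
Re < 2300 → laminar flow, so f = 64/Re = 64/847.6 = 0.0755 (the turbulent correlation is not needed).
Darcy-Weisbach: ΔP = f(L/D)(ρV²/2) = 0.0755·(2.348/0.1989)·(1259·4.641²/2) = 0.0755·11.8·1.356e+04 = 1.208e+04 Pa.
Head loss h_f = ΔP/(ρg) = 1.208e+04/(1259·9.81) = 0.9784 m.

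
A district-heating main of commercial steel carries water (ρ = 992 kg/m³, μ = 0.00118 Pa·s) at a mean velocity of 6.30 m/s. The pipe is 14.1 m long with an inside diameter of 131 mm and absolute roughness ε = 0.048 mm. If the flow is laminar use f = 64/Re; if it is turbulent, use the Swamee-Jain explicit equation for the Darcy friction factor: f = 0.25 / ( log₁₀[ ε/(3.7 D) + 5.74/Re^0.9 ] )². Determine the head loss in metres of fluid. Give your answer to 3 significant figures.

Reynolds number Re = ρVD/μ = 992 · 6.3 · 0.131 / 0.00118 = 6.938e+05.
Re > 4000 → turbulent. Relative roughness ε/D = 4.8e-05/0.131 = 0.000366. Swamee-Jain: f = 0.25/(log₁₀[0.000366/3.7 + 5.74/6.938e+05^0.9])² = 0.25/(log₁₀[9.9e-05 + 3.18e-05])² = 0.25/(-3.883)² = 0.01658.
Darcy-Weisbach: ΔP = f(L/D)(ρV²/2) = 0.01658·(14.1/0.131)·(992·6.3²/2) = 0.01658·107.6·1.969e+04 = 3.512e+04 Pa.
Head loss h_f = ΔP/(ρg) = 3.512e+04/(992·9.81) = 3.61 m.

h_f ≈ 3.61 m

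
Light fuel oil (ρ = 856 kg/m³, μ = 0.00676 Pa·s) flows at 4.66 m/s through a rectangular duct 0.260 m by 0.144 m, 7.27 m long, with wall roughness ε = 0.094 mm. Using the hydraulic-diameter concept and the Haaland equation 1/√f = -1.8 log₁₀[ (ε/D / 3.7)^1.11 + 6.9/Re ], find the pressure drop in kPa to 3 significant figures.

ΔP ≈ 7.25 kPa

Hydraulic diameter D_h = 4A/P = 4·(0.26·0.144)/(2·(0.26+0.144)) = 0.1498/0.808 = 0.1853 m.
Re = ρVD_h/μ = 856·4.66·0.1853/0.00676 = 1.094e+05.
ε/D_h = 9.4e-05/0.1853 = 0.000507; Haaland gives 1/√f = -1.8 log₁₀[5.15e-05+6.31e-05] = 7.093, so f = 0.01987.
ΔP = f(L/D_h)(ρV²/2) = 0.01987·7.27/0.1853·9294 = 7245 Pa.
ΔP = 7.25 kPa.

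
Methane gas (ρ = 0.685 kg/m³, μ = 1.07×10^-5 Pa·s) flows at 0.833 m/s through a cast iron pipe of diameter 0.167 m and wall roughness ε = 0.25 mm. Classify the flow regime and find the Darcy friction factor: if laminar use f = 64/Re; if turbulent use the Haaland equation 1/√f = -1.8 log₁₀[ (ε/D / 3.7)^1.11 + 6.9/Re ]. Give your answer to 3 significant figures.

Re = ρVD/μ = 0.685·0.833·0.167/1.07e-05 = 8906.
Re > 4000 → turbulent. ε/D = 0.00025/0.167 = 0.0015; Haaland: 1/√f = -1.8 log₁₀[0.000171 + 0.000775] = 5.443, so f = 0.03375.

f ≈ 0.0337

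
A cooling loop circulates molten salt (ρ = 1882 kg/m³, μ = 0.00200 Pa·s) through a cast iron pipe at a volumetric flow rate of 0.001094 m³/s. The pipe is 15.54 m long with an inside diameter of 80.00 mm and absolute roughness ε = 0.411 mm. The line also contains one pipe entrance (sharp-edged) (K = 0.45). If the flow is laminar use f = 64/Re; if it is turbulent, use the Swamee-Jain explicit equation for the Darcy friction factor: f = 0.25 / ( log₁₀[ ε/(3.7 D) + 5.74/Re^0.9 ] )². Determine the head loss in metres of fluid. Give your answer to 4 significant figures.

Cross-sectional area A = πD²/4 = π(0.08)²/4 = 0.005027 m²; mean velocity V = Q/A = 0.001094/0.005027 = 0.2176 m/s.
Reynolds number Re = ρVD/μ = 1882 · 0.2176 · 0.08 / 0.002 = 1.638e+04.
Re > 4000 → turbulent. Relative roughness ε/D = 0.000411/0.08 = 0.00514. Swamee-Jain: f = 0.25/(log₁₀[0.00514/3.7 + 5.74/1.638e+04^0.9])² = 0.25/(log₁₀[0.00139 + 0.000925])² = 0.25/(-2.636)² = 0.03598.
Total minor-loss coefficient ΣK = 1·0.45 = 0.45.
ΔP = [f·L/D + ΣK]·(ρV²/2) = [0.03598·15.54/0.08 + 0.45]·(1882·0.2176²/2) = [6.99 + 0.45]·44.57 = 331.6 Pa.
Head loss h_f = ΔP/(ρg) = 331.6/(1882·9.81) = 0.01796 m.

h_f ≈ 0.01796 m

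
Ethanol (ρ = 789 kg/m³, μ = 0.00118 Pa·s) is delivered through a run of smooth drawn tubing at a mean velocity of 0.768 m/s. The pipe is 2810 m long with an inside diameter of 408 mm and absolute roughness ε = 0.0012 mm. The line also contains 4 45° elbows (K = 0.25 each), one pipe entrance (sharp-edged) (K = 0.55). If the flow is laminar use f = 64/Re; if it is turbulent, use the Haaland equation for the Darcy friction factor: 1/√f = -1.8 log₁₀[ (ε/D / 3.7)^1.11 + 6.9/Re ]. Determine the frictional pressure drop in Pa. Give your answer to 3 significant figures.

ΔP ≈ 25000 Pa

Reynolds number Re = ρVD/μ = 789 · 0.768 · 0.408 / 0.00118 = 2.095e+05.
Re > 4000 → turbulent. Relative roughness ε/D = 1.2e-06/0.408 = 2.94e-06. Haaland: 1/√f = -1.8 log₁₀[(2.94e-06/3.7)^1.11 + 6.9/2.095e+05] = -1.8 log₁₀[1.7e-07 + 3.29e-05] = 8.064, so f = 0.01538.
Total minor-loss coefficient ΣK = 4·0.25 + 1·0.55 = 1.55.
ΔP = [f·L/D + ΣK]·(ρV²/2) = [0.01538·2810/0.408 + 1.55]·(789·0.768²/2) = [105.9 + 1.55]·232.7 = 2.5e+04 Pa.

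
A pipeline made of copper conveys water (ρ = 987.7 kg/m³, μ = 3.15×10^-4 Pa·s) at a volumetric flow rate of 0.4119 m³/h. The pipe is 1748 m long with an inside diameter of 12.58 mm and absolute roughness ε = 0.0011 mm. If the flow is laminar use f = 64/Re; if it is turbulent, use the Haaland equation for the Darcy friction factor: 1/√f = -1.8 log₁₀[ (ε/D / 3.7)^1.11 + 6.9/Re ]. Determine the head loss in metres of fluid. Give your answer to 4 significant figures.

h_f ≈ 134.9 m

Q = 0.4119 m³/h = 0.4119/3600 = 0.0001144 m³/s.
Cross-sectional area A = πD²/4 = π(0.01258)²/4 = 0.0001243 m²; mean velocity V = Q/A = 0.0001144/0.0001243 = 0.9205 m/s.
Reynolds number Re = ρVD/μ = 987.7 · 0.9205 · 0.01258 / 0.000315 = 3.631e+04.
Re > 4000 → turbulent. Relative roughness ε/D = 1.1e-06/0.01258 = 8.74e-05. Haaland: 1/√f = -1.8 log₁₀[(8.74e-05/3.7)^1.11 + 6.9/3.631e+04] = -1.8 log₁₀[7.32e-06 + 0.00019] = 6.669, so f = 0.02249.
Darcy-Weisbach: ΔP = f(L/D)(ρV²/2) = 0.02249·(1748/0.01258)·(987.7·0.9205²/2) = 0.02249·1.39e+05·418.5 = 1.308e+06 Pa.
Head loss h_f = ΔP/(ρg) = 1.308e+06/(987.7·9.81) = 134.9 m.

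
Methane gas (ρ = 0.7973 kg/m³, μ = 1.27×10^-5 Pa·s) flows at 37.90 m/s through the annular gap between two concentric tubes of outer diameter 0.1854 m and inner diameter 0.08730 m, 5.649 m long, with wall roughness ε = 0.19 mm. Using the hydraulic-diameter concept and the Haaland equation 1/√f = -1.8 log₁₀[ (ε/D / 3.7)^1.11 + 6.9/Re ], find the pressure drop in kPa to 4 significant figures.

Hydraulic diameter D_h = 4A/P = D_o - D_i = 0.1854 - 0.0873 = 0.0981 m.
Re = ρVD_h/μ = 0.7973·37.9·0.0981/1.27e-05 = 2.334e+05.
ε/D_h = 0.00019/0.0981 = 0.00194; Haaland gives 1/√f = -1.8 log₁₀[0.000228+2.96e-05] = 6.46, so f = 0.02396.
ΔP = f(L/D_h)(ρV²/2) = 0.02396·5.649/0.0981·572.6 = 790.1 Pa.
ΔP = 0.7901 kPa.

ΔP ≈ 0.7901 kPa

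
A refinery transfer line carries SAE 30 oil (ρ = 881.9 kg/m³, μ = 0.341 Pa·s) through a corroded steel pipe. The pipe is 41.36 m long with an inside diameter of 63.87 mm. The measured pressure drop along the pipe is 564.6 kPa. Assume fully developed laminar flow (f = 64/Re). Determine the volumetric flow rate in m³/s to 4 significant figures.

Q ≈ 0.01635 m³/s

For laminar flow, f = 64/Re with Re = ρVD/μ, so Darcy-Weisbach reduces to ΔP = 32μLV/D². Solving for V: V = ΔP·D²/(32μL) = 5.646e+05·(0.06387)²/(32·0.341·41.36) = 5.103 m/s.
Check: Re = ρVD/μ = 881.9·5.103·0.06387/0.341 = 843 < 2300, so the laminar assumption holds.
Q = V·A = 5.103·(π/4·0.06387²) = 0.01635 m³/s = 0.01635 m³/s.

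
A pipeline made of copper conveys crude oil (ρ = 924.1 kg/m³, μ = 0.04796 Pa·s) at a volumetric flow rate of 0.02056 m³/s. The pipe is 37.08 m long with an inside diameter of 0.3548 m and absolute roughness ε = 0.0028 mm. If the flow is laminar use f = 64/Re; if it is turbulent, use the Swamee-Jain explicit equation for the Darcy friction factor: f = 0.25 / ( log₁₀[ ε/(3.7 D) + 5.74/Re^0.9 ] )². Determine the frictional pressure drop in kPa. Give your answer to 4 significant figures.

ΔP ≈ 0.09401 kPa

Cross-sectional area A = πD²/4 = π(0.3548)²/4 = 0.09887 m²; mean velocity V = Q/A = 0.02056/0.09887 = 0.208 m/s.
Reynolds number Re = ρVD/μ = 924.1 · 0.208 · 0.3548 / 0.048 = 1422.
Re < 2300 → laminar flow, so f = 64/Re = 64/1422 = 0.04502 (the turbulent correlation is not needed).
Darcy-Weisbach: ΔP = f(L/D)(ρV²/2) = 0.04502·(37.08/0.3548)·(924.1·0.208²/2) = 0.04502·104.5·19.98 = 94.01 Pa.
ΔP = 94.01 Pa = 0.09401 kPa.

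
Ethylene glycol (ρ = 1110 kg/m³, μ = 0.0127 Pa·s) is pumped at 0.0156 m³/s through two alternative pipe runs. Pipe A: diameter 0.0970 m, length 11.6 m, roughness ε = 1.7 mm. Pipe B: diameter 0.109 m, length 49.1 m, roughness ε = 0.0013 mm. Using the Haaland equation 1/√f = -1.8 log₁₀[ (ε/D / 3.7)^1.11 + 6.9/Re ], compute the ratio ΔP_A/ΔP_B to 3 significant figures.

Pipe A: V = Q/A = 0.0156/0.00739 = 2.111 m/s; Re = 1.79e+04; ε/D = 0.0175; Haaland → f = 0.04857; ΔP_A = f(L/D)(ρV²/2) = 1.437e+04 Pa.
Pipe B: V = Q/A = 0.0156/0.009331 = 1.672 m/s; Re = 1.593e+04; ε/D = 1.19e-05; Haaland → f = 0.0273; ΔP_B = f(L/D)(ρV²/2) = 1.907e+04 Pa.
ΔP_A/ΔP_B = 1.437e+04/1.907e+04 = 0.753.

ΔP_A/ΔP_B ≈ 0.753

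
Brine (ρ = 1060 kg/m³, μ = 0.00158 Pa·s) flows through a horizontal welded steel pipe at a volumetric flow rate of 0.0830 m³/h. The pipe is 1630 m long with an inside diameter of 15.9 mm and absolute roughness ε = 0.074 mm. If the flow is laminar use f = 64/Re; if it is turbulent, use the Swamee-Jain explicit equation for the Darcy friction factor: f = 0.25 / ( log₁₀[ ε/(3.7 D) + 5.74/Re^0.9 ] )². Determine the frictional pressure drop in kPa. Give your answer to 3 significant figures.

Q = 0.0830 m³/h = 0.0830/3600 = 2.306e-05 m³/s.
Cross-sectional area A = πD²/4 = π(0.0159)²/4 = 0.0001986 m²; mean velocity V = Q/A = 2.306e-05/0.0001986 = 0.1161 m/s.
Reynolds number Re = ρVD/μ = 1060 · 0.1161 · 0.0159 / 0.00158 = 1239.
Re < 2300 → laminar flow, so f = 64/Re = 64/1239 = 0.05167 (the turbulent correlation is not needed).
Darcy-Weisbach: ΔP = f(L/D)(ρV²/2) = 0.05167·(1630/0.0159)·(1060·0.1161²/2) = 0.05167·1.025e+05·7.146 = 3.785e+04 Pa.
ΔP = 3.785e+04 Pa = 37.9 kPa.

ΔP ≈ 37.9 kPa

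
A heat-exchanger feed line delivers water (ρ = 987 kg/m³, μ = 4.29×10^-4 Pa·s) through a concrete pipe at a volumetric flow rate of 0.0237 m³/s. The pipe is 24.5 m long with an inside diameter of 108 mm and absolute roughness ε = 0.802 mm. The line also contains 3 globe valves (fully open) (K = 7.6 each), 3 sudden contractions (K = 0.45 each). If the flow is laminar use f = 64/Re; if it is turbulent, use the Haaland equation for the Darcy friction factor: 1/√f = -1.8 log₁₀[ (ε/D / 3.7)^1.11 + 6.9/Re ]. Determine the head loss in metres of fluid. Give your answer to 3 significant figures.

Cross-sectional area A = πD²/4 = π(0.108)²/4 = 0.009161 m²; mean velocity V = Q/A = 0.0237/0.009161 = 2.587 m/s.
Reynolds number Re = ρVD/μ = 987 · 2.587 · 0.108 / 0.000429 = 6.428e+05.
Re > 4000 → turbulent. Relative roughness ε/D = 0.000802/0.108 = 0.00743. Haaland: 1/√f = -1.8 log₁₀[(0.00743/3.7)^1.11 + 6.9/6.428e+05] = -1.8 log₁₀[0.00101 + 1.07e-05] = 5.381, so f = 0.03453.
Total minor-loss coefficient ΣK = 3·7.6 + 3·0.45 = 24.1.
ΔP = [f·L/D + ΣK]·(ρV²/2) = [0.03453·24.5/0.108 + 24.1]·(987·2.587²/2) = [7.834 + 24.1]·3303 = 1.056e+05 Pa.
Head loss h_f = ΔP/(ρg) = 1.056e+05/(987·9.81) = 10.9 m.

h_f ≈ 10.9 m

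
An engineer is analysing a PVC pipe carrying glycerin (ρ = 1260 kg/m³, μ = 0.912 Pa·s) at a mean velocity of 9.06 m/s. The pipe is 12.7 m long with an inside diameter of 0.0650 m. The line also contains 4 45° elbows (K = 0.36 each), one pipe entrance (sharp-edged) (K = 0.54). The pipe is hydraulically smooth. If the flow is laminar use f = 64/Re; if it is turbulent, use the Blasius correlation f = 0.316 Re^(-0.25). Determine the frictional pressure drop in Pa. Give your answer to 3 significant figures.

Reynolds number Re = ρVD/μ = 1260 · 9.06 · 0.065 / 0.912 = 813.6.
Re < 2300 → laminar flow, so f = 64/Re = 64/813.6 = 0.07866 (the turbulent correlation is not needed).
Total minor-loss coefficient ΣK = 4·0.36 + 1·0.54 = 1.98.
ΔP = [f·L/D + ΣK]·(ρV²/2) = [0.07866·12.7/0.065 + 1.98]·(1260·9.06²/2) = [15.37 + 1.98]·5.171e+04 = 8.972e+05 Pa.

ΔP ≈ 897000 Pa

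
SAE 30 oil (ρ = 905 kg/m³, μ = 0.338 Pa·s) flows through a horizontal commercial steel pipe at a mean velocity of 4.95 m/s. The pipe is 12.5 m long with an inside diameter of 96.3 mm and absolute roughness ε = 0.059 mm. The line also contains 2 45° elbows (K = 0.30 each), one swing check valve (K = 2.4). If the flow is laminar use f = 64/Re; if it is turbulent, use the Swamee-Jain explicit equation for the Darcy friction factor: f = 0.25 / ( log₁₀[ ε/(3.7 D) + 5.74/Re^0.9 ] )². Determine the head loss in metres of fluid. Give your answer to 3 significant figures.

h_f ≈ 11.9 m

Reynolds number Re = ρVD/μ = 905 · 4.95 · 0.0963 / 0.338 = 1276.
Re < 2300 → laminar flow, so f = 64/Re = 64/1276 = 0.05014 (the turbulent correlation is not needed).
Total minor-loss coefficient ΣK = 2·0.3 + 1·2.4 = 3.
ΔP = [f·L/D + ΣK]·(ρV²/2) = [0.05014·12.5/0.0963 + 3]·(905·4.95²/2) = [6.509 + 3]·1.109e+04 = 1.054e+05 Pa.
Head loss h_f = ΔP/(ρg) = 1.054e+05/(905·9.81) = 11.9 m.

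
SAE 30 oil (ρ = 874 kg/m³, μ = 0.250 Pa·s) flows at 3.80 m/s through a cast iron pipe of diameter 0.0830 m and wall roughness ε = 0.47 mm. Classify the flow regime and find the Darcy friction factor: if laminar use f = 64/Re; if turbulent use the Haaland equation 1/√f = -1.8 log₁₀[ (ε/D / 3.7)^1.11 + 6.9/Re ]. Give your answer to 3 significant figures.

Re = ρVD/μ = 874·3.8·0.083/0.25 = 1103.
Re < 2300 → laminar, so f = 64/Re = 0.05804 (roughness is irrelevant in laminar flow).

f ≈ 0.0580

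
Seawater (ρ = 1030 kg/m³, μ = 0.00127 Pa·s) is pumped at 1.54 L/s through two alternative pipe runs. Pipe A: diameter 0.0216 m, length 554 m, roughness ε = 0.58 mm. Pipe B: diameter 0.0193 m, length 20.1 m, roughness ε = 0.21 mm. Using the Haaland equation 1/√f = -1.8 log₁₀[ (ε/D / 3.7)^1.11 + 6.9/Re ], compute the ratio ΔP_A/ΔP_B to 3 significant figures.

ΔP_A/ΔP_B ≈ 21.8

Pipe A: V = Q/A = 0.00154/0.0003664 = 4.203 m/s; Re = 7.362e+04; ε/D = 0.0269; Haaland → f = 0.05518; ΔP_A = f(L/D)(ρV²/2) = 1.287e+07 Pa.
Pipe B: V = Q/A = 0.00154/0.0002926 = 5.264 m/s; Re = 8.24e+04; ε/D = 0.0109; Haaland → f = 0.03973; ΔP_B = f(L/D)(ρV²/2) = 5.905e+05 Pa.
ΔP_A/ΔP_B = 1.287e+07/5.905e+05 = 21.8.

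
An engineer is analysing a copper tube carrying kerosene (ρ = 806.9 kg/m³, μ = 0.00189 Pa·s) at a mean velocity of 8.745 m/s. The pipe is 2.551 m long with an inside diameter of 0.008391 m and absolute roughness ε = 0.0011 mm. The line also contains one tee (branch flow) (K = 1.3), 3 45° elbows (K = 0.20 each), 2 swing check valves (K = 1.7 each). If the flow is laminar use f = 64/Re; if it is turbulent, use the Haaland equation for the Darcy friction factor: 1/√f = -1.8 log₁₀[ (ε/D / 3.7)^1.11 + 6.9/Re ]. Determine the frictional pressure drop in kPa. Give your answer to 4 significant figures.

ΔP ≈ 382.6 kPa

Reynolds number Re = ρVD/μ = 806.9 · 8.745 · 0.008391 / 0.00189 = 3.133e+04.
Re > 4000 → turbulent. Relative roughness ε/D = 1.1e-06/0.008391 = 0.000131. Haaland: 1/√f = -1.8 log₁₀[(0.000131/3.7)^1.11 + 6.9/3.133e+04] = -1.8 log₁₀[1.15e-05 + 0.00022] = 6.543, so f = 0.02336.
Total minor-loss coefficient ΣK = 1·1.3 + 3·0.2 + 2·1.7 = 5.3.
ΔP = [f·L/D + ΣK]·(ρV²/2) = [0.02336·2.551/0.008391 + 5.3]·(806.9·8.745²/2) = [7.101 + 5.3]·3.085e+04 = 3.826e+05 Pa.
ΔP = 3.826e+05 Pa = 382.6 kPa.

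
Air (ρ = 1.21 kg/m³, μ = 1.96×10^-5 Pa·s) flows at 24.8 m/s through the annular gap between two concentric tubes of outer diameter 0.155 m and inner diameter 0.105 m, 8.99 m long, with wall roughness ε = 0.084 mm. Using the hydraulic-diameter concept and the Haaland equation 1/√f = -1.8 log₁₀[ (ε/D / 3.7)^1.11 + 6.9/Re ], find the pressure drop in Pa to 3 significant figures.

ΔP ≈ 1640 Pa

Hydraulic diameter D_h = 4A/P = D_o - D_i = 0.155 - 0.105 = 0.05 m.
Re = ρVD_h/μ = 1.21·24.8·0.05/1.96e-05 = 7.655e+04.
ε/D_h = 8.4e-05/0.05 = 0.00168; Haaland gives 1/√f = -1.8 log₁₀[0.000195+9.01e-05] = 6.382, so f = 0.02455.
ΔP = f(L/D_h)(ρV²/2) = 0.02455·8.99/0.05·372.1 = 1643 Pa.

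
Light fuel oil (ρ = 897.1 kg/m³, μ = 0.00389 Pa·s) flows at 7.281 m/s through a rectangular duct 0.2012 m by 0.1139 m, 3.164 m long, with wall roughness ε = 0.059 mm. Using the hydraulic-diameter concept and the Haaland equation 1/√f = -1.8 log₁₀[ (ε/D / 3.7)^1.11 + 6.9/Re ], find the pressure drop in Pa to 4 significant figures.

Hydraulic diameter D_h = 4A/P = 4·(0.2012·0.1139)/(2·(0.2012+0.1139)) = 0.09167/0.6302 = 0.1455 m.
Re = ρVD_h/μ = 897.1·7.281·0.1455/0.00389 = 2.442e+05.
ε/D_h = 5.9e-05/0.1455 = 0.000406; Haaland gives 1/√f = -1.8 log₁₀[4.02e-05+2.83e-05] = 7.496, so f = 0.0178.
ΔP = f(L/D_h)(ρV²/2) = 0.0178·3.164/0.1455·2.378e+04 = 9205 Pa.

ΔP ≈ 9205 Pa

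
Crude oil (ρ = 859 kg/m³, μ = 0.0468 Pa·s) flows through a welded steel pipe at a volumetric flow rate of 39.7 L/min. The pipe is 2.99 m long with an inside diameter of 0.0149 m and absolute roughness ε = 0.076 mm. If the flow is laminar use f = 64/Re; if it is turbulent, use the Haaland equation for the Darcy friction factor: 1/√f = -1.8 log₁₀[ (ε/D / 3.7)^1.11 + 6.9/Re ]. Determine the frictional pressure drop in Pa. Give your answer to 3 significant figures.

Q = 39.7 L/min = 39.7/60000 = 0.0006617 m³/s.
Cross-sectional area A = πD²/4 = π(0.0149)²/4 = 0.0001744 m²; mean velocity V = Q/A = 0.0006617/0.0001744 = 3.795 m/s.
Reynolds number Re = ρVD/μ = 859 · 3.795 · 0.0149 / 0.0468 = 1038.
Re < 2300 → laminar flow, so f = 64/Re = 64/1038 = 0.06167 (the turbulent correlation is not needed).
Darcy-Weisbach: ΔP = f(L/D)(ρV²/2) = 0.06167·(2.99/0.0149)·(859·3.795²/2) = 0.06167·200.7·6185 = 7.654e+04 Pa.

ΔP ≈ 76500 Pa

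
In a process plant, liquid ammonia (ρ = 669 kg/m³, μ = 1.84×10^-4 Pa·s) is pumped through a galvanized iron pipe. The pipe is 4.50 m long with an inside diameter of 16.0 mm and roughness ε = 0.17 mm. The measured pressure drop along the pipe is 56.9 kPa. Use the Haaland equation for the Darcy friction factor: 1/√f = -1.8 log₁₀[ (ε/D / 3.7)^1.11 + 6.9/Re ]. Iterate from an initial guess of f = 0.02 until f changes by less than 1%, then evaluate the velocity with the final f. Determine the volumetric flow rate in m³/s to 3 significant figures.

Q ≈ 7.92×10^-4 m³/s

Rearranging Darcy-Weisbach: V = √(2·ΔP·D/(f·L·ρ)). With ε/D = 0.00017/0.016 = 0.0106, iterate starting from f = 0.02:
  f = 0.02 → V = √(2·5.69e+04·0.016/(0.02·4.5·669)) = 5.499 m/s; Re = ρVD/μ = 3.199e+05; f → 0.03894
  f = 0.03894 → V = 3.941 m/s; Re = 2.293e+05; f → 0.03901
Converged (Δf/f < 1%). With the final f = 0.03901: V = √(2·5.69e+04·0.016/(0.03901·4.5·669)) = 3.938 m/s.
Q = V·A = 3.938·(π/4·0.016²) = 0.0007917 m³/s = 7.92×10^-4 m³/s.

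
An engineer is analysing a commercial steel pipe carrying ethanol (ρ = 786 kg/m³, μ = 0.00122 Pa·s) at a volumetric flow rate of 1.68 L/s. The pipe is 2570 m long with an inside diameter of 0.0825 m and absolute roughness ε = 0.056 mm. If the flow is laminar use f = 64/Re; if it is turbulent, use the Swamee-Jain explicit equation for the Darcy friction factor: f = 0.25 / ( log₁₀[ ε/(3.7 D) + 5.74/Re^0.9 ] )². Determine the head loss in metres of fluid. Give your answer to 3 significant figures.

h_f ≈ 4.47 m

Q = 1.68 L/s = 1.68/1000 = 0.00168 m³/s.
Cross-sectional area A = πD²/4 = π(0.0825)²/4 = 0.005346 m²; mean velocity V = Q/A = 0.00168/0.005346 = 0.3143 m/s.
Reynolds number Re = ρVD/μ = 786 · 0.3143 · 0.0825 / 0.00122 = 1.67e+04.
Re > 4000 → turbulent. Relative roughness ε/D = 5.6e-05/0.0825 = 0.000679. Swamee-Jain: f = 0.25/(log₁₀[0.000679/3.7 + 5.74/1.67e+04^0.9])² = 0.25/(log₁₀[0.000183 + 0.000909])² = 0.25/(-2.962)² = 0.0285.
Darcy-Weisbach: ΔP = f(L/D)(ρV²/2) = 0.0285·(2570/0.0825)·(786·0.3143²/2) = 0.0285·3.115e+04·38.82 = 3.446e+04 Pa.
Head loss h_f = ΔP/(ρg) = 3.446e+04/(786·9.81) = 4.47 m.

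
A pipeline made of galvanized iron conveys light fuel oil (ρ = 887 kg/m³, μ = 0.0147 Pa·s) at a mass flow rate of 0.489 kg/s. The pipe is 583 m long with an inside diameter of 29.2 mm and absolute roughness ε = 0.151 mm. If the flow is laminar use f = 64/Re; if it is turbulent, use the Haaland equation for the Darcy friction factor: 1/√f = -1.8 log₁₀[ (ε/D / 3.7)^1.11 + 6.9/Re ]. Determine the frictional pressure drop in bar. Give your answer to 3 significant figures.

ΔP ≈ 2.65 bar

A = πD²/4 = π(0.0292)²/4 = 0.0006697 m²; mean velocity V = ṁ/(ρA) = 0.489/(887 · 0.0006697) = 0.8232 m/s.
Reynolds number Re = ρVD/μ = 887 · 0.8232 · 0.0292 / 0.0147 = 1451.
Re < 2300 → laminar flow, so f = 64/Re = 64/1451 = 0.04412 (the turbulent correlation is not needed).
Darcy-Weisbach: ΔP = f(L/D)(ρV²/2) = 0.04412·(583/0.0292)·(887·0.8232²/2) = 0.04412·1.997e+04·300.6 = 2.648e+05 Pa.
ΔP = 2.648e+05 Pa = 2.65 bar.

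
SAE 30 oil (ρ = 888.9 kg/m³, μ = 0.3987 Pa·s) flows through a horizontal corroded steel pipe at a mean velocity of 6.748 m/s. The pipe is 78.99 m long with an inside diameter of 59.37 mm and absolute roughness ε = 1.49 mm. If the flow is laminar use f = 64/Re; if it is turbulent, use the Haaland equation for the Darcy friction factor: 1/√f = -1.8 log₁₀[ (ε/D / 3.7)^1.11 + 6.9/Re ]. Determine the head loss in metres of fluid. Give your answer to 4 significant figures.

Reynolds number Re = ρVD/μ = 888.9 · 6.748 · 0.05937 / 0.399 = 893.2.
Re < 2300 → laminar flow, so f = 64/Re = 64/893.2 = 0.07165 (the turbulent correlation is not needed).
Darcy-Weisbach: ΔP = f(L/D)(ρV²/2) = 0.07165·(78.99/0.05937)·(888.9·6.748²/2) = 0.07165·1330·2.024e+04 = 1.929e+06 Pa.
Head loss h_f = ΔP/(ρg) = 1.929e+06/(888.9·9.81) = 221.3 m.

h_f ≈ 221.3 m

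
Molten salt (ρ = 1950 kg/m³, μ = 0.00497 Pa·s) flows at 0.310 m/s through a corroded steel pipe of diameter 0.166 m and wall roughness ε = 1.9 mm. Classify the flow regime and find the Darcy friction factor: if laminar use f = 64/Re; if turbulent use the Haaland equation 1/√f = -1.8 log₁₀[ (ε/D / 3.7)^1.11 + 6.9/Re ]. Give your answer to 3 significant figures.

Re = ρVD/μ = 1950·0.31·0.166/0.00497 = 2.019e+04.
Re > 4000 → turbulent. ε/D = 0.0019/0.166 = 0.0114; Haaland: 1/√f = -1.8 log₁₀[0.00164 + 0.000342] = 4.866, so f = 0.04223.

f ≈ 0.0422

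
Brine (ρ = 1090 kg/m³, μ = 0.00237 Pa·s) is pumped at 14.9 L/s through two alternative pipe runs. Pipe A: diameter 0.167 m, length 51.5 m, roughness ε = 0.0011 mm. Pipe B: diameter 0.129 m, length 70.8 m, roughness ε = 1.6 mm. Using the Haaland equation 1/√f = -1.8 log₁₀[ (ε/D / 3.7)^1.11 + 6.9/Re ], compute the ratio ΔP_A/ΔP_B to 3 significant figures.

ΔP_A/ΔP_B ≈ 0.0986

Pipe A: V = Q/A = 0.0149/0.0219 = 0.6802 m/s; Re = 5.225e+04; ε/D = 6.59e-06; Haaland → f = 0.02052; ΔP_A = f(L/D)(ρV²/2) = 1596 Pa.
Pipe B: V = Q/A = 0.0149/0.01307 = 1.14 m/s; Re = 6.764e+04; ε/D = 0.0124; Haaland → f = 0.04163; ΔP_B = f(L/D)(ρV²/2) = 1.618e+04 Pa.
ΔP_A/ΔP_B = 1596/1.618e+04 = 0.0986.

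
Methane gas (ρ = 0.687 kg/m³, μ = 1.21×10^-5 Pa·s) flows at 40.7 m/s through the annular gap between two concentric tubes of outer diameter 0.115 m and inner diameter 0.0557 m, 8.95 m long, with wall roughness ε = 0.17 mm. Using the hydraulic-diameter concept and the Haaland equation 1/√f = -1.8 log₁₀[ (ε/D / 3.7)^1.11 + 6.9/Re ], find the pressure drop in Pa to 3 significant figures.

ΔP ≈ 2300 Pa

Hydraulic diameter D_h = 4A/P = D_o - D_i = 0.115 - 0.0557 = 0.0593 m.
Re = ρVD_h/μ = 0.687·40.7·0.0593/1.21e-05 = 1.37e+05.
ε/D_h = 0.00017/0.0593 = 0.00287; Haaland gives 1/√f = -1.8 log₁₀[0.000352+5.04e-05] = 6.111, so f = 0.02678.
ΔP = f(L/D_h)(ρV²/2) = 0.02678·8.95/0.0593·569 = 2300 Pa.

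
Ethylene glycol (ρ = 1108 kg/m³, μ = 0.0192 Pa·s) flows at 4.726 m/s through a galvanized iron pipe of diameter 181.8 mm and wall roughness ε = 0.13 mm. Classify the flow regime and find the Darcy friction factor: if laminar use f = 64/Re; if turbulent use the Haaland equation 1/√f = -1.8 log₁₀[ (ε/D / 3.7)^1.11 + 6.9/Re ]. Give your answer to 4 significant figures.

f ≈ 0.02294

Re = ρVD/μ = 1108·4.726·0.1818/0.0192 = 4.958e+04.
Re > 4000 → turbulent. ε/D = 0.00013/0.1818 = 0.000715; Haaland: 1/√f = -1.8 log₁₀[7.54e-05 + 0.000139] = 6.603, so f = 0.02294.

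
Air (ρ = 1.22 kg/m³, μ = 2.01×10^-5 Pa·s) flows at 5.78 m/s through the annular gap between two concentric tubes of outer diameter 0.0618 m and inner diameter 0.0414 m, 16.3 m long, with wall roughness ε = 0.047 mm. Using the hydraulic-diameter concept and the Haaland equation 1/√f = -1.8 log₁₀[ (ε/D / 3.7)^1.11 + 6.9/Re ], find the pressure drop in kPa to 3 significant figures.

ΔP ≈ 0.595 kPa

Hydraulic diameter D_h = 4A/P = D_o - D_i = 0.0618 - 0.0414 = 0.0204 m.
Re = ρVD_h/μ = 1.22·5.78·0.0204/2.01e-05 = 7157.
ε/D_h = 4.7e-05/0.0204 = 0.0023; Haaland gives 1/√f = -1.8 log₁₀[0.000276+0.000964] = 5.231, so f = 0.03654.
ΔP = f(L/D_h)(ρV²/2) = 0.03654·16.3/0.0204·20.38 = 595 Pa.
ΔP = 0.595 kPa.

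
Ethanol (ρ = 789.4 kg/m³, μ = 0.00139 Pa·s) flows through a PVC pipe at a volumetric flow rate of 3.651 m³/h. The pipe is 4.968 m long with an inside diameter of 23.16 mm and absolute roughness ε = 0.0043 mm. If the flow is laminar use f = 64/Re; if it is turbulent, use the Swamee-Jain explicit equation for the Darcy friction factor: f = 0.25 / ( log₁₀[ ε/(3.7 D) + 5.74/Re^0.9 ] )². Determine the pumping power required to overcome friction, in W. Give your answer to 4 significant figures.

Q = 3.651 m³/h = 3.651/3600 = 0.001014 m³/s.
Cross-sectional area A = πD²/4 = π(0.02316)²/4 = 0.0004213 m²; mean velocity V = Q/A = 0.001014/0.0004213 = 2.407 m/s.
Reynolds number Re = ρVD/μ = 789.4 · 2.407 · 0.02316 / 0.00139 = 3.166e+04.
Re > 4000 → turbulent. Relative roughness ε/D = 4.3e-06/0.02316 = 0.000186. Swamee-Jain: f = 0.25/(log₁₀[0.000186/3.7 + 5.74/3.166e+04^0.9])² = 0.25/(log₁₀[5.02e-05 + 0.000511])² = 0.25/(-3.251)² = 0.02366.
Darcy-Weisbach: ΔP = f(L/D)(ρV²/2) = 0.02366·(4.968/0.02316)·(789.4·2.407²/2) = 0.02366·214.5·2287 = 1.161e+04 Pa.
Pumping power P = QΔP = 0.001014·1.161e+04 = 11.772 W = 11.77 W.

P ≈ 11.77 W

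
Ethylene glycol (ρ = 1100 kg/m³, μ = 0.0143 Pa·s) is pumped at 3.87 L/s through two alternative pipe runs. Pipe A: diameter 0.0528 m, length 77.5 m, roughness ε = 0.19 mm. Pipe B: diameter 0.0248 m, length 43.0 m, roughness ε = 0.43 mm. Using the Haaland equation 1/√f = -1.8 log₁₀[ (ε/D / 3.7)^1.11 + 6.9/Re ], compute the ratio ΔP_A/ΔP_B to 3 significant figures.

Pipe A: V = Q/A = 0.00387/0.00219 = 1.767 m/s; Re = 7179; ε/D = 0.0036; Haaland → f = 0.03802; ΔP_A = f(L/D)(ρV²/2) = 9.587e+04 Pa.
Pipe B: V = Q/A = 0.00387/0.0004831 = 8.012 m/s; Re = 1.528e+04; ε/D = 0.0173; Haaland → f = 0.04876; ΔP_B = f(L/D)(ρV²/2) = 2.985e+06 Pa.
ΔP_A/ΔP_B = 9.587e+04/2.985e+06 = 0.0321.

ΔP_A/ΔP_B ≈ 0.0321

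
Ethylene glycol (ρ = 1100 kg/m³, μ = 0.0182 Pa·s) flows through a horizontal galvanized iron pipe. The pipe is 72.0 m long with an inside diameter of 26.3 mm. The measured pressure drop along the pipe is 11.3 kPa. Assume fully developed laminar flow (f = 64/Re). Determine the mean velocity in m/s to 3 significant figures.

V ≈ 0.186 m/s

For laminar flow, f = 64/Re with Re = ρVD/μ, so Darcy-Weisbach reduces to ΔP = 32μLV/D². Solving for V: V = ΔP·D²/(32μL) = 1.13e+04·(0.0263)²/(32·0.0182·72) = 0.1864 m/s.
Check: Re = ρVD/μ = 1100·0.1864·0.0263/0.0182 = 296.3 < 2300, so the laminar assumption holds.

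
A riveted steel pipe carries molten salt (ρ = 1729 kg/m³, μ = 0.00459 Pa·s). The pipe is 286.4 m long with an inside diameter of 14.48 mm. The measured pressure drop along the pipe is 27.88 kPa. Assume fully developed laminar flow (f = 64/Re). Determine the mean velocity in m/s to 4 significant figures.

V ≈ 0.1390 m/s

For laminar flow, f = 64/Re with Re = ρVD/μ, so Darcy-Weisbach reduces to ΔP = 32μLV/D². Solving for V: V = ΔP·D²/(32μL) = 2.788e+04·(0.01448)²/(32·0.00459·286.4) = 0.139 m/s.
Check: Re = ρVD/μ = 1729·0.139·0.01448/0.00459 = 758 < 2300, so the laminar assumption holds.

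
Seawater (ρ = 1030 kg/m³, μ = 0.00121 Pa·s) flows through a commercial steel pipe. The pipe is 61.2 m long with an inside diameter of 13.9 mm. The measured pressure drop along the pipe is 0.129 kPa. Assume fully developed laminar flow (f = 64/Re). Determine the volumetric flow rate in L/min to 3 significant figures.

For laminar flow, f = 64/Re with Re = ρVD/μ, so Darcy-Weisbach reduces to ΔP = 32μLV/D². Solving for V: V = ΔP·D²/(32μL) = 129·(0.0139)²/(32·0.00121·61.2) = 0.01052 m/s.
Check: Re = ρVD/μ = 1030·0.01052·0.0139/0.00121 = 124.5 < 2300, so the laminar assumption holds.
Q = V·A = 0.01052·(π/4·0.0139²) = 1.596e-06 m³/s = 0.0958 L/min.

Q ≈ 0.0958 L/min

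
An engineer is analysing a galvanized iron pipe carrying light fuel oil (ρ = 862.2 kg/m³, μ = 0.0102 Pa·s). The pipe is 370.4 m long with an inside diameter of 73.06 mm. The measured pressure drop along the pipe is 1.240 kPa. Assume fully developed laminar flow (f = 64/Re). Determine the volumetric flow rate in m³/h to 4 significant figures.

For laminar flow, f = 64/Re with Re = ρVD/μ, so Darcy-Weisbach reduces to ΔP = 32μLV/D². Solving for V: V = ΔP·D²/(32μL) = 1240·(0.07306)²/(32·0.0102·370.4) = 0.05475 m/s.
Check: Re = ρVD/μ = 862.2·0.05475·0.07306/0.0102 = 338.1 < 2300, so the laminar assumption holds.
Q = V·A = 0.05475·(π/4·0.07306²) = 0.0002295 m³/s = 0.8263 m³/h.

Q ≈ 0.8263 m³/h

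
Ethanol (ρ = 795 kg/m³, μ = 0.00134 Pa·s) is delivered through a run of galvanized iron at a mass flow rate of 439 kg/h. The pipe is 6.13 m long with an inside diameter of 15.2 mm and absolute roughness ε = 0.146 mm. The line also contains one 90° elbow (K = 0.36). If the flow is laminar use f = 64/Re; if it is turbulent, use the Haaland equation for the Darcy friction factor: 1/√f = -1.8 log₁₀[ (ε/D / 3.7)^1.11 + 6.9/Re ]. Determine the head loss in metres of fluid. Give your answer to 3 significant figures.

h_f ≈ 0.660 m

ṁ = 439 kg/h = 439/3600 = 0.1219 kg/s.
A = πD²/4 = π(0.0152)²/4 = 0.0001815 m²; mean velocity V = ṁ/(ρA) = 0.1219/(795 · 0.0001815) = 0.8453 m/s.
Reynolds number Re = ρVD/μ = 795 · 0.8453 · 0.0152 / 0.00134 = 7623.
Re > 4000 → turbulent. Relative roughness ε/D = 0.000146/0.0152 = 0.00961. Haaland: 1/√f = -1.8 log₁₀[(0.00961/3.7)^1.11 + 6.9/7623] = -1.8 log₁₀[0.00135 + 0.000905] = 4.765, so f = 0.04405.
Total minor-loss coefficient ΣK = 1·0.36 = 0.36.
ΔP = [f·L/D + ΣK]·(ρV²/2) = [0.04405·6.13/0.0152 + 0.36]·(795·0.8453²/2) = [17.76 + 0.36]·284 = 5148 Pa.
Head loss h_f = ΔP/(ρg) = 5148/(795·9.81) = 0.660 m.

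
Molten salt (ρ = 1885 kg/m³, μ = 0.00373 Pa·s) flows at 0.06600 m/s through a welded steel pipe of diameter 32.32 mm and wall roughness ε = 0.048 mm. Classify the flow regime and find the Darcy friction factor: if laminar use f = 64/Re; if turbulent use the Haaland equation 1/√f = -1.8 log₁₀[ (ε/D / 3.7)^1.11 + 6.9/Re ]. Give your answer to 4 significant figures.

Re = ρVD/μ = 1885·0.066·0.03232/0.00373 = 1078.
Re < 2300 → laminar, so f = 64/Re = 0.05937 (roughness is irrelevant in laminar flow).

f ≈ 0.05937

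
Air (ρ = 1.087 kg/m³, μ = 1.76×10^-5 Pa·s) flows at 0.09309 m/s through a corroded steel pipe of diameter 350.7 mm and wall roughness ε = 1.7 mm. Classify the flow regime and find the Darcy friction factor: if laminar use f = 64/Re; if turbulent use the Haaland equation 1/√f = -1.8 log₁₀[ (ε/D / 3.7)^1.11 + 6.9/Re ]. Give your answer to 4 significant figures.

Re = ρVD/μ = 1.087·0.09309·0.3507/1.76e-05 = 2016.
Re < 2300 → laminar, so f = 64/Re = 0.03174 (roughness is irrelevant in laminar flow).

f ≈ 0.03174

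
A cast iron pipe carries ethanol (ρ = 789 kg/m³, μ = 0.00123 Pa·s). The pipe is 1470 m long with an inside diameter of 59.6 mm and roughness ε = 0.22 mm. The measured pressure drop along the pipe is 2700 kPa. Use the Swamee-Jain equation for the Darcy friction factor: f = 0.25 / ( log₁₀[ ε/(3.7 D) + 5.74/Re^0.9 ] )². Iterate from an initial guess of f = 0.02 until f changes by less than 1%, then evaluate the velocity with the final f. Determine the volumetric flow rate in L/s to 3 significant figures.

Q ≈ 8.64 L/s

Rearranging Darcy-Weisbach: V = √(2·ΔP·D/(f·L·ρ)). With ε/D = 0.00022/0.0596 = 0.00369, iterate starting from f = 0.02:
  f = 0.02 → V = √(2·2.7e+06·0.0596/(0.02·1470·789)) = 3.725 m/s; Re = ρVD/μ = 1.424e+05; f → 0.02879
  f = 0.02879 → V = 3.105 m/s; Re = 1.187e+05; f → 0.02896
Converged (Δf/f < 1%). With the final f = 0.02896: V = √(2·2.7e+06·0.0596/(0.02896·1470·789)) = 3.095 m/s.
Q = V·A = 3.095·(π/4·0.0596²) = 0.008636 m³/s = 8.64 L/s.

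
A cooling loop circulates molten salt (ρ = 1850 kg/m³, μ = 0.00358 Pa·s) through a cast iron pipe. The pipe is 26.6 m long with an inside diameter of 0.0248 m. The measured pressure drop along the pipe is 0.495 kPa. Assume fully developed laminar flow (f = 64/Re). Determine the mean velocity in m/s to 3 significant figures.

For laminar flow, f = 64/Re with Re = ρVD/μ, so Darcy-Weisbach reduces to ΔP = 32μLV/D². Solving for V: V = ΔP·D²/(32μL) = 495·(0.0248)²/(32·0.00358·26.6) = 0.09991 m/s.
Check: Re = ρVD/μ = 1850·0.09991·0.0248/0.00358 = 1280 < 2300, so the laminar assumption holds.

V ≈ 0.0999 m/s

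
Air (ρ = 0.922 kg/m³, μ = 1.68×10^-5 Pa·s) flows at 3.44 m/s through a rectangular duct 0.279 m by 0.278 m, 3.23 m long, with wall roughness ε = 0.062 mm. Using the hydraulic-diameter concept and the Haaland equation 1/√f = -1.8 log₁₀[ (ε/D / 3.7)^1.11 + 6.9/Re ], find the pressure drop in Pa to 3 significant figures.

Hydraulic diameter D_h = 4A/P = 4·(0.279·0.278)/(2·(0.279+0.278)) = 0.3102/1.114 = 0.2785 m.
Re = ρVD_h/μ = 0.922·3.44·0.2785/1.68e-05 = 5.258e+04.
ε/D_h = 6.2e-05/0.2785 = 0.000223; Haaland gives 1/√f = -1.8 log₁₀[2.07e-05+0.000131] = 6.873, so f = 0.02117.
ΔP = f(L/D_h)(ρV²/2) = 0.02117·3.23/0.2785·5.455 = 1.339 Pa.

ΔP ≈ 1.34 Pa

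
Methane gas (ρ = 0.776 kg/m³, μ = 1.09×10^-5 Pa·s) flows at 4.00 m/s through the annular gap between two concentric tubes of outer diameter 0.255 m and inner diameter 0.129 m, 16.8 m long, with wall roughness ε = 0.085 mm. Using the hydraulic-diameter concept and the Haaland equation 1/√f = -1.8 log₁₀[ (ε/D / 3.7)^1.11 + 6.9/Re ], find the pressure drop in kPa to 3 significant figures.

ΔP ≈ 0.0199 kPa

Hydraulic diameter D_h = 4A/P = D_o - D_i = 0.255 - 0.129 = 0.126 m.
Re = ρVD_h/μ = 0.776·4·0.126/1.09e-05 = 3.588e+04.
ε/D_h = 8.5e-05/0.126 = 0.000675; Haaland gives 1/√f = -1.8 log₁₀[7.07e-05+0.000192] = 6.444, so f = 0.02408.
ΔP = f(L/D_h)(ρV²/2) = 0.02408·16.8/0.126·6.208 = 19.93 Pa.
ΔP = 0.0199 kPa.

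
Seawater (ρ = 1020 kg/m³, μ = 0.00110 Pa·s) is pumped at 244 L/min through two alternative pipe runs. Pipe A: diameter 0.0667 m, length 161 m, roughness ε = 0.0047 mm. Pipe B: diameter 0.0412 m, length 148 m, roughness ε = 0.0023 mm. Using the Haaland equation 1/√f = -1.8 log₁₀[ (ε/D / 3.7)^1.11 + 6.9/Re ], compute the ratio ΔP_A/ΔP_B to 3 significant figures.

Pipe A: V = Q/A = 0.004067/0.003494 = 1.164 m/s; Re = 7.198e+04; ε/D = 7.05e-05; Haaland → f = 0.01936; ΔP_A = f(L/D)(ρV²/2) = 3.228e+04 Pa.
Pipe B: V = Q/A = 0.004067/0.001333 = 3.05 m/s; Re = 1.165e+05; ε/D = 5.58e-05; Haaland → f = 0.01753; ΔP_B = f(L/D)(ρV²/2) = 2.988e+05 Pa.
ΔP_A/ΔP_B = 3.228e+04/2.988e+05 = 0.108.

ΔP_A/ΔP_B ≈ 0.108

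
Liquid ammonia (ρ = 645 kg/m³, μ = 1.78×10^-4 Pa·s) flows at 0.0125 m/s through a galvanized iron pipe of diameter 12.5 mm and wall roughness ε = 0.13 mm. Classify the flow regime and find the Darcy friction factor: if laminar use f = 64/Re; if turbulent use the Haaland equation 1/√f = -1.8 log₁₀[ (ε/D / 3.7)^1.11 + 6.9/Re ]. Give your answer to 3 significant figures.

Re = ρVD/μ = 645·0.0125·0.0125/0.000178 = 566.2.
Re < 2300 → laminar, so f = 64/Re = 0.113 (roughness is irrelevant in laminar flow).

f ≈ 0.113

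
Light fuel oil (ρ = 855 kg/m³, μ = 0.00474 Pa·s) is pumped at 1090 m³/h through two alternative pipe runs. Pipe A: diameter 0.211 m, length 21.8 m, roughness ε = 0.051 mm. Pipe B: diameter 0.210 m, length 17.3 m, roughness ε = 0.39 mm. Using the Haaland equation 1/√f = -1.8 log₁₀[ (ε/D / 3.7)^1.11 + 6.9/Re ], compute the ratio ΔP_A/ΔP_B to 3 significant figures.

ΔP_A/ΔP_B ≈ 0.849

Pipe A: V = Q/A = 0.3028/0.03497 = 8.659 m/s; Re = 3.296e+05; ε/D = 0.000242; Haaland → f = 0.01623; ΔP_A = f(L/D)(ρV²/2) = 5.375e+04 Pa.
Pipe B: V = Q/A = 0.3028/0.03464 = 8.742 m/s; Re = 3.311e+05; ε/D = 0.00186; Haaland → f = 0.02352; ΔP_B = f(L/D)(ρV²/2) = 6.33e+04 Pa.
ΔP_A/ΔP_B = 5.375e+04/6.33e+04 = 0.849.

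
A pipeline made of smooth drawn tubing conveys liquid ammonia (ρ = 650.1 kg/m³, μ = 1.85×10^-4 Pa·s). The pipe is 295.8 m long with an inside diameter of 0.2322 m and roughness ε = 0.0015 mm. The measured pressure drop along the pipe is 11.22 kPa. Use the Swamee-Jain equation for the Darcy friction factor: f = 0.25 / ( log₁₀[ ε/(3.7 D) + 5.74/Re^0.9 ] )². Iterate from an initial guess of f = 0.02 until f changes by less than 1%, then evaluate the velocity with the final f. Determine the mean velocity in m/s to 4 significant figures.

V ≈ 1.545 m/s

Rearranging Darcy-Weisbach: V = √(2·ΔP·D/(f·L·ρ)). With ε/D = 1.5e-06/0.2322 = 6.46e-06, iterate starting from f = 0.02:
  f = 0.02 → V = √(2·1.122e+04·0.2322/(0.02·295.8·650.1)) = 1.164 m/s; Re = ρVD/μ = 9.497e+05; f → 0.01186
  f = 0.01186 → V = 1.511 m/s; Re = 1.233e+06; f → 0.01139
  f = 0.01139 → V = 1.542 m/s; Re = 1.258e+06; f → 0.01136
Converged (Δf/f < 1%). With the final f = 0.01136: V = √(2·1.122e+04·0.2322/(0.01136·295.8·650.1)) = 1.545 m/s.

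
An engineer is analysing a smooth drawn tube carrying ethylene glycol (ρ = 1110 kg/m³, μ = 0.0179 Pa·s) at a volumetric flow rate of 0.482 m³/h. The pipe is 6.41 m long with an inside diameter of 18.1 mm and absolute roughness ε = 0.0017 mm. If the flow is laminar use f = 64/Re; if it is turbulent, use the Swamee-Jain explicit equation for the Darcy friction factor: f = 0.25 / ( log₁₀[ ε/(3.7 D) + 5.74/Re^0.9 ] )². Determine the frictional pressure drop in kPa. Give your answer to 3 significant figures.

ΔP ≈ 5.83 kPa

Q = 0.482 m³/h = 0.482/3600 = 0.0001339 m³/s.
Cross-sectional area A = πD²/4 = π(0.0181)²/4 = 0.0002573 m²; mean velocity V = Q/A = 0.0001339/0.0002573 = 0.5204 m/s.
Reynolds number Re = ρVD/μ = 1110 · 0.5204 · 0.0181 / 0.0179 = 584.
Re < 2300 → laminar flow, so f = 64/Re = 64/584 = 0.1096 (the turbulent correlation is not needed).
Darcy-Weisbach: ΔP = f(L/D)(ρV²/2) = 0.1096·(6.41/0.0181)·(1110·0.5204²/2) = 0.1096·354.1·150.3 = 5832 Pa.
ΔP = 5832 Pa = 5.83 kPa.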